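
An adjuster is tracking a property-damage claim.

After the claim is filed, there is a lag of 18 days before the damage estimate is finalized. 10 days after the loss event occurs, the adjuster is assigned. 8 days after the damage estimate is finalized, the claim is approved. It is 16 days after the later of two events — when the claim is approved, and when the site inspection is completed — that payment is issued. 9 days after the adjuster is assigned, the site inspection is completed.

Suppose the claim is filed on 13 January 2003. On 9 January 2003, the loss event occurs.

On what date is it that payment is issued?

The claim is filed: Jan 13, 2003.
The damage estimate is finalized: Jan 13, 2003 + 18 days = Jan 31, 2003.
The claim is approved: Jan 31, 2003 + 8 days = Feb 8, 2003.
The loss event occurs: Jan 9, 2003.
The adjuster is assigned: Jan 9, 2003 + 10 days = Jan 19, 2003.
The site inspection is completed: Jan 19, 2003 + 9 days = Jan 28, 2003.
Both prerequisites met — the claim is approved (Feb 8, 2003), the site inspection is completed (Jan 28, 2003); the later is Feb 8, 2003.
Payment is issued: Feb 8, 2003 + 16 days = Feb 24, 2003.

24 February 2003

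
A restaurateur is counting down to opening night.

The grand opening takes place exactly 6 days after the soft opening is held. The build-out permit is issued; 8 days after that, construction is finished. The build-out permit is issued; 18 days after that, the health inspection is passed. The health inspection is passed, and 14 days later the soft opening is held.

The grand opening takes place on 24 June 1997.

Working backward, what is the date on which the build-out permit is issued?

The grand opening takes place: Jun 24, 1997.
The soft opening is held: Jun 24, 1997 − 6 days = Jun 18, 1997.
The health inspection is passed: Jun 18, 1997 − 14 days = Jun 4, 1997.
The build-out permit is issued: Jun 4, 1997 − 18 days = May 17, 1997.

17 May 1997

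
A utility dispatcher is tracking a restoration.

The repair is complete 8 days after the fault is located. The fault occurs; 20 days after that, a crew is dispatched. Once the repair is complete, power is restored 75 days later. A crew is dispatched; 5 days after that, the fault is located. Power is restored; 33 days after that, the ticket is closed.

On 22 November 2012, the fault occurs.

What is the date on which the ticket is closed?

12 April 2013

The fault occurs: Nov 22, 2012.
A crew is dispatched: Nov 22, 2012 + 20 days = Dec 12, 2012.
The fault is located: Dec 12, 2012 + 5 days = Dec 17, 2012.
The repair is complete: Dec 17, 2012 + 8 days = Dec 25, 2012.
Power is restored: Dec 25, 2012 + 75 days = Mar 10, 2013.
The ticket is closed: Mar 10, 2013 + 33 days = Apr 12, 2013.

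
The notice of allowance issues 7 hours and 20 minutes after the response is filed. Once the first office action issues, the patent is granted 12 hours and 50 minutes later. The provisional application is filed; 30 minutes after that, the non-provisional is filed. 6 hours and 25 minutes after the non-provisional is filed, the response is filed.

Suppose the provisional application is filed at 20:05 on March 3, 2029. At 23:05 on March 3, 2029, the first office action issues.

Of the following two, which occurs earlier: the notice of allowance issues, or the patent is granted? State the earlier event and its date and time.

The notice of allowance issues — 10:20 on March 4, 2029

The provisional application is filed: 20:05 Mar 3, 2029.
The non-provisional is filed: 20:05 Mar 3, 2029 + 30m = 20:35 Mar 3, 2029.
The response is filed: 20:35 Mar 3, 2029 + 6h25m = 03:00 Mar 4, 2029.
The notice of allowance issues: 03:00 Mar 4, 2029 + 7h20m = 10:20 Mar 4, 2029.
The first office action issues: 23:05 Mar 3, 2029.
The patent is granted: 23:05 Mar 3, 2029 + 12h50m = 11:55 Mar 4, 2029.
Comparing: the notice of allowance issues at 10:20 Mar 4, 2029 vs the patent is granted at 11:55 Mar 4, 2029. Earlier: the notice of allowance issues.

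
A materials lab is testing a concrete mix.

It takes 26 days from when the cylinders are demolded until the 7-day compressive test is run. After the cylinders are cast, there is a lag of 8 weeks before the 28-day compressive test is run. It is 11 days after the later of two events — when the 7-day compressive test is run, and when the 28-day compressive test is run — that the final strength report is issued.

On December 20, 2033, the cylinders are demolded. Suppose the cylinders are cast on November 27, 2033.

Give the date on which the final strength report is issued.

The cylinders are demolded: Dec 20, 2033.
The 7-day compressive test is run: Dec 20, 2033 + 26 days = Jan 15, 2034.
The cylinders are cast: Nov 27, 2033.
The 28-day compressive test is run: Nov 27, 2033 + 8 weeks = Jan 22, 2034.
Both prerequisites met — the 7-day compressive test is run (Jan 15, 2034), the 28-day compressive test is run (Jan 22, 2034); the later is Jan 22, 2034.
The final strength report is issued: Jan 22, 2034 + 11 days = Feb 2, 2034.

February 2, 2034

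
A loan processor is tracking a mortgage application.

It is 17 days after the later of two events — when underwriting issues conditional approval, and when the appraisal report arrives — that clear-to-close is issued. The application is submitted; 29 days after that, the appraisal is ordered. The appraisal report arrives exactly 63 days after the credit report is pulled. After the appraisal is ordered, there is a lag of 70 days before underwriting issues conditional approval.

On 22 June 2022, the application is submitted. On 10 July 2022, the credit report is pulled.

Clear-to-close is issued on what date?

The application is submitted: Jun 22, 2022.
The appraisal is ordered: Jun 22, 2022 + 29 days = Jul 21, 2022.
Underwriting issues conditional approval: Jul 21, 2022 + 70 days = Sep 29, 2022.
The credit report is pulled: Jul 10, 2022.
The appraisal report arrives: Jul 10, 2022 + 63 days = Sep 11, 2022.
Both prerequisites met — underwriting issues conditional approval (Sep 29, 2022), the appraisal report arrives (Sep 11, 2022); the later is Sep 29, 2022.
Clear-to-close is issued: Sep 29, 2022 + 17 days = Oct 16, 2022.

16 October 2022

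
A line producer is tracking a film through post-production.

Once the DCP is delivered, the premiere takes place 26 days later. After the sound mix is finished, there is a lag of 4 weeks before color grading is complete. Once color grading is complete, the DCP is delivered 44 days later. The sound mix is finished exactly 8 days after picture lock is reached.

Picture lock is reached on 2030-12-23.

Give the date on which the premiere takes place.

2031-04-08

Picture lock is reached: Dec 23, 2030.
The sound mix is finished: Dec 23, 2030 + 8 days = Dec 31, 2030.
Color grading is complete: Dec 31, 2030 + 4 weeks = Jan 28, 2031.
The DCP is delivered: Jan 28, 2031 + 44 days = Mar 13, 2031.
The premiere takes place: Mar 13, 2031 + 26 days = Apr 8, 2031.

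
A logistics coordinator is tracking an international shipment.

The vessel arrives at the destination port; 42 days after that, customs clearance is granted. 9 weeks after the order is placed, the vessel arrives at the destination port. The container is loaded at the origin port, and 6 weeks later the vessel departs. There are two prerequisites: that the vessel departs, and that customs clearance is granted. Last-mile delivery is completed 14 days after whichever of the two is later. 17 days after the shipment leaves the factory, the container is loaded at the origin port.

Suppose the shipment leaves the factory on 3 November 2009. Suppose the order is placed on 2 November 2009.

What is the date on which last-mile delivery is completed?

1 March 2010

The shipment leaves the factory: Nov 3, 2009.
The container is loaded at the origin port: Nov 3, 2009 + 17 days = Nov 20, 2009.
The vessel departs: Nov 20, 2009 + 6 weeks = Jan 1, 2010.
The order is placed: Nov 2, 2009.
The vessel arrives at the destination port: Nov 2, 2009 + 9 weeks = Jan 4, 2010.
Customs clearance is granted: Jan 4, 2010 + 42 days = Feb 15, 2010.
Both prerequisites met — the vessel departs (Jan 1, 2010), customs clearance is granted (Feb 15, 2010); the later is Feb 15, 2010.
Last-mile delivery is completed: Feb 15, 2010 + 14 days = Mar 1, 2010.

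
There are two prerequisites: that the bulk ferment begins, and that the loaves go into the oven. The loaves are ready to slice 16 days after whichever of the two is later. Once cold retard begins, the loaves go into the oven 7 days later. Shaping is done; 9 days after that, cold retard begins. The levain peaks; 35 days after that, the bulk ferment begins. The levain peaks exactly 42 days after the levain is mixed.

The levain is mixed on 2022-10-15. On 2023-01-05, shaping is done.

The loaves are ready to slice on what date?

2023-02-06

The levain is mixed: Oct 15, 2022.
The levain peaks: Oct 15, 2022 + 42 days = Nov 26, 2022.
The bulk ferment begins: Nov 26, 2022 + 35 days = Dec 31, 2022.
Shaping is done: Jan 5, 2023.
Cold retard begins: Jan 5, 2023 + 9 days = Jan 14, 2023.
The loaves go into the oven: Jan 14, 2023 + 7 days = Jan 21, 2023.
Both prerequisites met — the bulk ferment begins (Dec 31, 2022), the loaves go into the oven (Jan 21, 2023); the later is Jan 21, 2023.
The loaves are ready to slice: Jan 21, 2023 + 16 days = Feb 6, 2023.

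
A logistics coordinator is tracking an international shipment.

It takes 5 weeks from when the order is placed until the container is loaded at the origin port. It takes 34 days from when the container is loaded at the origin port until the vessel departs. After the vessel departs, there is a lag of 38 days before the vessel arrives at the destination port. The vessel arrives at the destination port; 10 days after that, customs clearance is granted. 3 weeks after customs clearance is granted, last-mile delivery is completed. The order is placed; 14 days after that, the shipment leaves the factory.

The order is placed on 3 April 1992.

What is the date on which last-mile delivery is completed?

19 August 1992

The order is placed: Apr 3, 1992.
The container is loaded at the origin port: Apr 3, 1992 + 5 weeks = May 8, 1992.
The vessel departs: May 8, 1992 + 34 days = Jun 11, 1992.
The vessel arrives at the destination port: Jun 11, 1992 + 38 days = Jul 19, 1992.
Customs clearance is granted: Jul 19, 1992 + 10 days = Jul 29, 1992.
Last-mile delivery is completed: Jul 29, 1992 + 3 weeks = Aug 19, 1992.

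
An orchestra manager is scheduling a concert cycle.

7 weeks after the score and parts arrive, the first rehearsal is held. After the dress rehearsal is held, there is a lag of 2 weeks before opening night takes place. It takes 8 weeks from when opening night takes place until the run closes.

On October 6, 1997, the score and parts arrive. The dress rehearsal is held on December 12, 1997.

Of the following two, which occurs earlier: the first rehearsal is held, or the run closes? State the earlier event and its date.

The score and parts arrive: Oct 6, 1997.
The first rehearsal is held: Oct 6, 1997 + 7 weeks = Nov 24, 1997.
The dress rehearsal is held: Dec 12, 1997.
Opening night takes place: Dec 12, 1997 + 2 weeks = Dec 26, 1997.
The run closes: Dec 26, 1997 + 8 weeks = Feb 20, 1998.
Comparing: the first rehearsal is held on Nov 24, 1997 vs the run closes on Feb 20, 1998. Earlier: the first rehearsal is held.

The first rehearsal is held — November 24, 1997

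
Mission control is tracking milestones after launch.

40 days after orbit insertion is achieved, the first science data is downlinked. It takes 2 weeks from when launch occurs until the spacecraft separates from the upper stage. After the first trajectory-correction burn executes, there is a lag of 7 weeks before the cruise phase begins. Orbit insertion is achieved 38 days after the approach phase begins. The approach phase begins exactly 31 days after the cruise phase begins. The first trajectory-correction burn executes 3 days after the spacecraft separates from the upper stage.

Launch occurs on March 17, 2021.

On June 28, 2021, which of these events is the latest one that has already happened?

The approach phase begins

Launch occurs: Mar 17, 2021.
The spacecraft separates from the upper stage: Mar 17, 2021 + 2 weeks = Mar 31, 2021.
The first trajectory-correction burn executes: Mar 31, 2021 + 3 days = Apr 3, 2021.
The cruise phase begins: Apr 3, 2021 + 7 weeks = May 22, 2021.
The approach phase begins: May 22, 2021 + 31 days = Jun 22, 2021.
Orbit insertion is achieved: Jun 22, 2021 + 38 days = Jul 30, 2021.
The first science data is downlinked: Jul 30, 2021 + 40 days = Sep 8, 2021.
Jun 28, 2021 falls between when the approach phase begins (Jun 22, 2021) and when orbit insertion is achieved (Jul 30, 2021).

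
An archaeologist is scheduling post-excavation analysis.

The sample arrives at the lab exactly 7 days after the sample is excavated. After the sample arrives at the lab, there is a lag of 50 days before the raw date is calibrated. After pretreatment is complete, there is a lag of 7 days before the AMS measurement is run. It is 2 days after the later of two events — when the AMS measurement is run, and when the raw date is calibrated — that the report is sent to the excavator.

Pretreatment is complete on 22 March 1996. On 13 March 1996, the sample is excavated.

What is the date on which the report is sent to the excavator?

Pretreatment is complete: Mar 22, 1996.
The AMS measurement is run: Mar 22, 1996 + 7 days = Mar 29, 1996.
The sample is excavated: Mar 13, 1996.
The sample arrives at the lab: Mar 13, 1996 + 7 days = Mar 20, 1996.
The raw date is calibrated: Mar 20, 1996 + 50 days = May 9, 1996.
Both prerequisites met — the AMS measurement is run (Mar 29, 1996), the raw date is calibrated (May 9, 1996); the later is May 9, 1996.
The report is sent to the excavator: May 9, 1996 + 2 days = May 11, 1996.

11 May 1996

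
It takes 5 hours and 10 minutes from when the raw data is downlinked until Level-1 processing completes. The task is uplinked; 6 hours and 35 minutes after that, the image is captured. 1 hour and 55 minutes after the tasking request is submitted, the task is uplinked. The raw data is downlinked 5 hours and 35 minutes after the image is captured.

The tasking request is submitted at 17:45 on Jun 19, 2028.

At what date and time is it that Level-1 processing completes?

The tasking request is submitted: 17:45 Jun 19, 2028.
The task is uplinked: 17:45 Jun 19, 2028 + 1h55m = 19:40 Jun 19, 2028.
The image is captured: 19:40 Jun 19, 2028 + 6h35m = 02:15 Jun 20, 2028.
The raw data is downlinked: 02:15 Jun 20, 2028 + 5h35m = 07:50 Jun 20, 2028.
Level-1 processing completes: 07:50 Jun 20, 2028 + 5h10m = 13:00 Jun 20, 2028.

13:00 on Jun 20, 2028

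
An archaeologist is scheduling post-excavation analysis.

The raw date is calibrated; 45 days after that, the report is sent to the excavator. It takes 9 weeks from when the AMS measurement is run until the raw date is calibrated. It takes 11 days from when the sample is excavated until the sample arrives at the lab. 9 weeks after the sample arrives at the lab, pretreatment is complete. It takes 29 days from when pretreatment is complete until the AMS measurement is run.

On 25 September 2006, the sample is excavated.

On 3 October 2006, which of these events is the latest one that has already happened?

The sample is excavated

The sample is excavated: Sep 25, 2006.
The sample arrives at the lab: Sep 25, 2006 + 11 days = Oct 6, 2006.
Pretreatment is complete: Oct 6, 2006 + 9 weeks = Dec 8, 2006.
The AMS measurement is run: Dec 8, 2006 + 29 days = Jan 6, 2007.
The raw date is calibrated: Jan 6, 2007 + 9 weeks = Mar 10, 2007.
The report is sent to the excavator: Mar 10, 2007 + 45 days = Apr 24, 2007.
Oct 3, 2006 falls between when the sample is excavated (Sep 25, 2006) and when the sample arrives at the lab (Oct 6, 2006).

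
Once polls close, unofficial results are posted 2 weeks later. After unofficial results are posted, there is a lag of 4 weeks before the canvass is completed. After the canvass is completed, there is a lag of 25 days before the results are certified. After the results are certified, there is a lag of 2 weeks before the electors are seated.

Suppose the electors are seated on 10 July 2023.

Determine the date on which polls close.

20 April 2023

The electors are seated: Jul 10, 2023.
The results are certified: Jul 10, 2023 − 2 weeks = Jun 26, 2023.
The canvass is completed: Jun 26, 2023 − 25 days = Jun 1, 2023.
Unofficial results are posted: Jun 1, 2023 − 4 weeks = May 4, 2023.
Polls close: May 4, 2023 − 2 weeks = Apr 20, 2023.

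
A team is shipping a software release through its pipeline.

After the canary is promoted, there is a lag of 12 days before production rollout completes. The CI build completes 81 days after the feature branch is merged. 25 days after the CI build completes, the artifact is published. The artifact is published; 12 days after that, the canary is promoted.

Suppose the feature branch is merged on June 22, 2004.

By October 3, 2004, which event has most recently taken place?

The CI build completes

The feature branch is merged: Jun 22, 2004.
The CI build completes: Jun 22, 2004 + 81 days = Sep 11, 2004.
The artifact is published: Sep 11, 2004 + 25 days = Oct 6, 2004.
The canary is promoted: Oct 6, 2004 + 12 days = Oct 18, 2004.
Production rollout completes: Oct 18, 2004 + 12 days = Oct 30, 2004.
Oct 3, 2004 falls between when the CI build completes (Sep 11, 2004) and when the artifact is published (Oct 6, 2004).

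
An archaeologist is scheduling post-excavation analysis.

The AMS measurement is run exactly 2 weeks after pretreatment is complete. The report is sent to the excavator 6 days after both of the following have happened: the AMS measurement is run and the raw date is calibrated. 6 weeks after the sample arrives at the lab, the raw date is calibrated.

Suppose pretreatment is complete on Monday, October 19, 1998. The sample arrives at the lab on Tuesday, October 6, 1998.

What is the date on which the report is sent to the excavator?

Pretreatment is complete: Oct 19, 1998.
The AMS measurement is run: Oct 19, 1998 + 2 weeks = Nov 2, 1998.
The sample arrives at the lab: Oct 6, 1998.
The raw date is calibrated: Oct 6, 1998 + 6 weeks = Nov 17, 1998.
Both prerequisites met — the AMS measurement is run (Nov 2, 1998), the raw date is calibrated (Nov 17, 1998); the later is Nov 17, 1998.
The report is sent to the excavator: Nov 17, 1998 + 6 days = Nov 23, 1998.

Monday, November 23, 1998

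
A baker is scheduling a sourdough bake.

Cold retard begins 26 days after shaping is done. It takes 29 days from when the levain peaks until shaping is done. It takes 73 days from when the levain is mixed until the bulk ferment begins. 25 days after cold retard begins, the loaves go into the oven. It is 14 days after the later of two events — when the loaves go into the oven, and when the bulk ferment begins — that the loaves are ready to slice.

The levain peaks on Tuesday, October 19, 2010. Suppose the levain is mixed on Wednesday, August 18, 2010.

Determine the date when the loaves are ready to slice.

The levain peaks: Oct 19, 2010.
Shaping is done: Oct 19, 2010 + 29 days = Nov 17, 2010.
Cold retard begins: Nov 17, 2010 + 26 days = Dec 13, 2010.
The loaves go into the oven: Dec 13, 2010 + 25 days = Jan 7, 2011.
The levain is mixed: Aug 18, 2010.
The bulk ferment begins: Aug 18, 2010 + 73 days = Oct 30, 2010.
Both prerequisites met — the loaves go into the oven (Jan 7, 2011), the bulk ferment begins (Oct 30, 2010); the later is Jan 7, 2011.
The loaves are ready to slice: Jan 7, 2011 + 14 days = Jan 21, 2011.

Friday, January 21, 2011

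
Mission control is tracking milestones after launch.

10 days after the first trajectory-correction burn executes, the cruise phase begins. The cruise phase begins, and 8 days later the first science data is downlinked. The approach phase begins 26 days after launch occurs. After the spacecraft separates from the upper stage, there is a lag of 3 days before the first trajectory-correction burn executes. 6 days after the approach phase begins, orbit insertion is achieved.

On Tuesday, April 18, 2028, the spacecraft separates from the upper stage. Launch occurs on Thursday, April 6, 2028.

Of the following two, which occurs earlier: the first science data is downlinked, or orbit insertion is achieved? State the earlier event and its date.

The spacecraft separates from the upper stage: Apr 18, 2028.
The first trajectory-correction burn executes: Apr 18, 2028 + 3 days = Apr 21, 2028.
The cruise phase begins: Apr 21, 2028 + 10 days = May 1, 2028.
The first science data is downlinked: May 1, 2028 + 8 days = May 9, 2028.
Launch occurs: Apr 6, 2028.
The approach phase begins: Apr 6, 2028 + 26 days = May 2, 2028.
Orbit insertion is achieved: May 2, 2028 + 6 days = May 8, 2028.
Comparing: the first science data is downlinked on May 9, 2028 vs orbit insertion is achieved on May 8, 2028. Earlier: orbit insertion is achieved.

Orbit insertion is achieved — Monday, May 8, 2028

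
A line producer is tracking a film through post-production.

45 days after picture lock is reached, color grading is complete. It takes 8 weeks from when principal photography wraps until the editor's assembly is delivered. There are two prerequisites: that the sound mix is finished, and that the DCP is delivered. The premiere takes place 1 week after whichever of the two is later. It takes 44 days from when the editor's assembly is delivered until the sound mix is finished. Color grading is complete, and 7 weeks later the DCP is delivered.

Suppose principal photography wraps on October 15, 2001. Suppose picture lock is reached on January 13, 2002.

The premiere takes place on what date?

Principal photography wraps: Oct 15, 2001.
The editor's assembly is delivered: Oct 15, 2001 + 8 weeks = Dec 10, 2001.
The sound mix is finished: Dec 10, 2001 + 44 days = Jan 23, 2002.
Picture lock is reached: Jan 13, 2002.
Color grading is complete: Jan 13, 2002 + 45 days = Feb 27, 2002.
The DCP is delivered: Feb 27, 2002 + 7 weeks = Apr 17, 2002.
Both prerequisites met — the sound mix is finished (Jan 23, 2002), the DCP is delivered (Apr 17, 2002); the later is Apr 17, 2002.
The premiere takes place: Apr 17, 2002 + 1 week = Apr 24, 2002.

April 24, 2002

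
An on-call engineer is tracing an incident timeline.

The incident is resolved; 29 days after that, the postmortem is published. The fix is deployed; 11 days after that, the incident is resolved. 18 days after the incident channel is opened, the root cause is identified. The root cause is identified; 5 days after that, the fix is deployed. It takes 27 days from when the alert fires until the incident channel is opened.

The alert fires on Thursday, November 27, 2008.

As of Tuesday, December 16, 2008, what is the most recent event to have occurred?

The alert fires: Nov 27, 2008.
The incident channel is opened: Nov 27, 2008 + 27 days = Dec 24, 2008.
The root cause is identified: Dec 24, 2008 + 18 days = Jan 11, 2009.
The fix is deployed: Jan 11, 2009 + 5 days = Jan 16, 2009.
The incident is resolved: Jan 16, 2009 + 11 days = Jan 27, 2009.
The postmortem is published: Jan 27, 2009 + 29 days = Feb 25, 2009.
Dec 16, 2008 falls between when the alert fires (Nov 27, 2008) and when the incident channel is opened (Dec 24, 2008).

The alert fires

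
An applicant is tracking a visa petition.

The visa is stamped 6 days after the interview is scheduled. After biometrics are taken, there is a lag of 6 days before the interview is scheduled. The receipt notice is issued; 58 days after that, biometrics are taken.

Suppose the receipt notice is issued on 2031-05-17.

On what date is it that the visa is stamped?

2031-07-26

The receipt notice is issued: May 17, 2031.
Biometrics are taken: May 17, 2031 + 58 days = Jul 14, 2031.
The interview is scheduled: Jul 14, 2031 + 6 days = Jul 20, 2031.
The visa is stamped: Jul 20, 2031 + 6 days = Jul 26, 2031.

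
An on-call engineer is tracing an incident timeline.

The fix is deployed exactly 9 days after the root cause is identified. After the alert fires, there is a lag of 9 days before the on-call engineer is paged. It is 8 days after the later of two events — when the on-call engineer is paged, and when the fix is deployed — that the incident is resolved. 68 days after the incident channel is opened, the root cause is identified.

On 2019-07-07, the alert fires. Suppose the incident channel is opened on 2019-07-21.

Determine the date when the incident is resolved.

The alert fires: Jul 7, 2019.
The on-call engineer is paged: Jul 7, 2019 + 9 days = Jul 16, 2019.
The incident channel is opened: Jul 21, 2019.
The root cause is identified: Jul 21, 2019 + 68 days = Sep 27, 2019.
The fix is deployed: Sep 27, 2019 + 9 days = Oct 6, 2019.
Both prerequisites met — the on-call engineer is paged (Jul 16, 2019), the fix is deployed (Oct 6, 2019); the later is Oct 6, 2019.
The incident is resolved: Oct 6, 2019 + 8 days = Oct 14, 2019.

2019-10-14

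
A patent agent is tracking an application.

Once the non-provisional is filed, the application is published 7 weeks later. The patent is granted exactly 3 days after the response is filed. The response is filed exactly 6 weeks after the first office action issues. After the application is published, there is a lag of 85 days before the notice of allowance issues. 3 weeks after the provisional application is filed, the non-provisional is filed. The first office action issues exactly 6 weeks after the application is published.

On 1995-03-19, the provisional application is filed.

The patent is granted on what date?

1995-08-23

The provisional application is filed: Mar 19, 1995.
The non-provisional is filed: Mar 19, 1995 + 3 weeks = Apr 9, 1995.
The application is published: Apr 9, 1995 + 7 weeks = May 28, 1995.
The first office action issues: May 28, 1995 + 6 weeks = Jul 9, 1995.
The response is filed: Jul 9, 1995 + 6 weeks = Aug 20, 1995.
The patent is granted: Aug 20, 1995 + 3 days = Aug 23, 1995.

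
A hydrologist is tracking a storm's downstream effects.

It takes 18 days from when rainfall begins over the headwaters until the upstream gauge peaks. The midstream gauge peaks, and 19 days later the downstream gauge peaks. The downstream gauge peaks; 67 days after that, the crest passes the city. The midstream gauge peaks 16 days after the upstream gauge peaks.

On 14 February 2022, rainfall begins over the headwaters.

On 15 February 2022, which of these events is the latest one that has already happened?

Rainfall begins over the headwaters

Rainfall begins over the headwaters: Feb 14, 2022.
The upstream gauge peaks: Feb 14, 2022 + 18 days = Mar 4, 2022.
The midstream gauge peaks: Mar 4, 2022 + 16 days = Mar 20, 2022.
The downstream gauge peaks: Mar 20, 2022 + 19 days = Apr 8, 2022.
The crest passes the city: Apr 8, 2022 + 67 days = Jun 14, 2022.
Feb 15, 2022 falls between when rainfall begins over the headwaters (Feb 14, 2022) and when the upstream gauge peaks (Mar 4, 2022).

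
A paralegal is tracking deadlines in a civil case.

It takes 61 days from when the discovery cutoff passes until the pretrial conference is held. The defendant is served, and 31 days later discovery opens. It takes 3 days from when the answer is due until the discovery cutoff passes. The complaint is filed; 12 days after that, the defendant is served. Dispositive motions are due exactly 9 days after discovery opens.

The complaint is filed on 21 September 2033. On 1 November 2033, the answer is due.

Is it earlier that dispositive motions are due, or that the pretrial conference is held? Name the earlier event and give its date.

The complaint is filed: Sep 21, 2033.
The defendant is served: Sep 21, 2033 + 12 days = Oct 3, 2033.
Discovery opens: Oct 3, 2033 + 31 days = Nov 3, 2033.
Dispositive motions are due: Nov 3, 2033 + 9 days = Nov 12, 2033.
The answer is due: Nov 1, 2033.
The discovery cutoff passes: Nov 1, 2033 + 3 days = Nov 4, 2033.
The pretrial conference is held: Nov 4, 2033 + 61 days = Jan 4, 2034.
Comparing: dispositive motions are due on Nov 12, 2033 vs the pretrial conference is held on Jan 4, 2034. Earlier: dispositive motions are due.

Dispositive motions are due — 12 November 2033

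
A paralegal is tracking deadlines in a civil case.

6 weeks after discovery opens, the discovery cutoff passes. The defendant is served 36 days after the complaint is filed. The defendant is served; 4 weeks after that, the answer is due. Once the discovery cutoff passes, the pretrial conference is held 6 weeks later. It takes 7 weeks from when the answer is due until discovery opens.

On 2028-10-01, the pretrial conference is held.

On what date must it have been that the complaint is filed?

The pretrial conference is held: Oct 1, 2028.
The discovery cutoff passes: Oct 1, 2028 − 6 weeks = Aug 20, 2028.
Discovery opens: Aug 20, 2028 − 6 weeks = Jul 9, 2028.
The answer is due: Jul 9, 2028 − 7 weeks = May 21, 2028.
The defendant is served: May 21, 2028 − 4 weeks = Apr 23, 2028.
The complaint is filed: Apr 23, 2028 − 36 days = Mar 18, 2028.

2028-03-18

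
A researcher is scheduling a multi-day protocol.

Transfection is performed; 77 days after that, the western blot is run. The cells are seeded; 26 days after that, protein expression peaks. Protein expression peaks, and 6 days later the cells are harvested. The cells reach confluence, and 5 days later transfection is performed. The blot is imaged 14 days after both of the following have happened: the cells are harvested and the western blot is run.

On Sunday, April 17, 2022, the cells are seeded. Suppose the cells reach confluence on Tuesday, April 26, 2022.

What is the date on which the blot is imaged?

The cells are seeded: Apr 17, 2022.
Protein expression peaks: Apr 17, 2022 + 26 days = May 13, 2022.
The cells are harvested: May 13, 2022 + 6 days = May 19, 2022.
The cells reach confluence: Apr 26, 2022.
Transfection is performed: Apr 26, 2022 + 5 days = May 1, 2022.
The western blot is run: May 1, 2022 + 77 days = Jul 17, 2022.
Both prerequisites met — the cells are harvested (May 19, 2022), the western blot is run (Jul 17, 2022); the later is Jul 17, 2022.
The blot is imaged: Jul 17, 2022 + 14 days = Jul 31, 2022.

Sunday, July 31, 2022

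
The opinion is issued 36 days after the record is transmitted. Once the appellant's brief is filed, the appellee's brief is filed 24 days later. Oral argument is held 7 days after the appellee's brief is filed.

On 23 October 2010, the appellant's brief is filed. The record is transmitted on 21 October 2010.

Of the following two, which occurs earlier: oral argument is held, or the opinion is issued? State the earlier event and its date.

The appellant's brief is filed: Oct 23, 2010.
The appellee's brief is filed: Oct 23, 2010 + 24 days = Nov 16, 2010.
Oral argument is held: Nov 16, 2010 + 7 days = Nov 23, 2010.
The record is transmitted: Oct 21, 2010.
The opinion is issued: Oct 21, 2010 + 36 days = Nov 26, 2010.
Comparing: oral argument is held on Nov 23, 2010 vs the opinion is issued on Nov 26, 2010. Earlier: oral argument is held.

Oral argument is held — 23 November 2010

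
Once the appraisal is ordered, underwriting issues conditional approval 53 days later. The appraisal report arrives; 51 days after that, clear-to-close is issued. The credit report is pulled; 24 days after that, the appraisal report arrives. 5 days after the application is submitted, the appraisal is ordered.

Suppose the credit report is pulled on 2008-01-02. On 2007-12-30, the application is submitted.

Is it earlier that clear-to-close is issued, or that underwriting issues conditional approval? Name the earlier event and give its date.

The credit report is pulled: Jan 2, 2008.
The appraisal report arrives: Jan 2, 2008 + 24 days = Jan 26, 2008.
Clear-to-close is issued: Jan 26, 2008 + 51 days = Mar 17, 2008.
The application is submitted: Dec 30, 2007.
The appraisal is ordered: Dec 30, 2007 + 5 days = Jan 4, 2008.
Underwriting issues conditional approval: Jan 4, 2008 + 53 days = Feb 26, 2008.
Comparing: clear-to-close is issued on Mar 17, 2008 vs underwriting issues conditional approval on Feb 26, 2008. Earlier: underwriting issues conditional approval.

Underwriting issues conditional approval — 2008-02-26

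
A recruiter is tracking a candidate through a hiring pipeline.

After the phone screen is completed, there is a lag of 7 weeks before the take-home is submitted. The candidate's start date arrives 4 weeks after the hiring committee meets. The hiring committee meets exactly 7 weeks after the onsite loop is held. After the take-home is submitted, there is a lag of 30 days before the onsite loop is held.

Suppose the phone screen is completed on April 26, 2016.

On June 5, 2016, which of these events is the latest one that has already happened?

The phone screen is completed: Apr 26, 2016.
The take-home is submitted: Apr 26, 2016 + 7 weeks = Jun 14, 2016.
The onsite loop is held: Jun 14, 2016 + 30 days = Jul 14, 2016.
The hiring committee meets: Jul 14, 2016 + 7 weeks = Sep 1, 2016.
The candidate's start date arrives: Sep 1, 2016 + 4 weeks = Sep 29, 2016.
Jun 5, 2016 falls between when the phone screen is completed (Apr 26, 2016) and when the take-home is submitted (Jun 14, 2016).

The phone screen is completed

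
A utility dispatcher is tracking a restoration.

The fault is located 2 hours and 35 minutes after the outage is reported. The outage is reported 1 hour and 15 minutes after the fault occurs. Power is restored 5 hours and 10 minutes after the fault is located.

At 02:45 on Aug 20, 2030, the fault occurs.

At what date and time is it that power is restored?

The fault occurs: 02:45 Aug 20, 2030.
The outage is reported: 02:45 Aug 20, 2030 + 1h15m = 04:00 Aug 20, 2030.
The fault is located: 04:00 Aug 20, 2030 + 2h35m = 06:35 Aug 20, 2030.
Power is restored: 06:35 Aug 20, 2030 + 5h10m = 11:45 Aug 20, 2030.

11:45 on Aug 20, 2030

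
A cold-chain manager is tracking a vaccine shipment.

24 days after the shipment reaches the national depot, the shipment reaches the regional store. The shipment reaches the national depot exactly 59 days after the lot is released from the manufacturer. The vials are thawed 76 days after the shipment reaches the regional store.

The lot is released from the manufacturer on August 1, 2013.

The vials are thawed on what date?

January 7, 2014

The lot is released from the manufacturer: Aug 1, 2013.
The shipment reaches the national depot: Aug 1, 2013 + 59 days = Sep 29, 2013.
The shipment reaches the regional store: Sep 29, 2013 + 24 days = Oct 23, 2013.
The vials are thawed: Oct 23, 2013 + 76 days = Jan 7, 2014.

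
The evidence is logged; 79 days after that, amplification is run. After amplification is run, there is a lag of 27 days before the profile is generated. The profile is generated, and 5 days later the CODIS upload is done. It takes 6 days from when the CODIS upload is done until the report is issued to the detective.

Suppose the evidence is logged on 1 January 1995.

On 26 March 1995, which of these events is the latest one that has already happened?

Amplification is run

The evidence is logged: Jan 1, 1995.
Amplification is run: Jan 1, 1995 + 79 days = Mar 21, 1995.
The profile is generated: Mar 21, 1995 + 27 days = Apr 17, 1995.
The CODIS upload is done: Apr 17, 1995 + 5 days = Apr 22, 1995.
The report is issued to the detective: Apr 22, 1995 + 6 days = Apr 28, 1995.
Mar 26, 1995 falls between when amplification is run (Mar 21, 1995) and when the profile is generated (Apr 17, 1995).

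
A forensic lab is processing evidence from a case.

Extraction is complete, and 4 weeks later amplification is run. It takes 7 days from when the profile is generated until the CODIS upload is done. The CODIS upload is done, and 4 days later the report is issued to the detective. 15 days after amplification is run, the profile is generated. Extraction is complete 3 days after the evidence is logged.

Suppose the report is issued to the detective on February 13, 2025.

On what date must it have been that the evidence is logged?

December 18, 2024

The report is issued to the detective: Feb 13, 2025.
The CODIS upload is done: Feb 13, 2025 − 4 days = Feb 9, 2025.
The profile is generated: Feb 9, 2025 − 7 days = Feb 2, 2025.
Amplification is run: Feb 2, 2025 − 15 days = Jan 18, 2025.
Extraction is complete: Jan 18, 2025 − 4 weeks = Dec 21, 2024.
The evidence is logged: Dec 21, 2024 − 3 days = Dec 18, 2024.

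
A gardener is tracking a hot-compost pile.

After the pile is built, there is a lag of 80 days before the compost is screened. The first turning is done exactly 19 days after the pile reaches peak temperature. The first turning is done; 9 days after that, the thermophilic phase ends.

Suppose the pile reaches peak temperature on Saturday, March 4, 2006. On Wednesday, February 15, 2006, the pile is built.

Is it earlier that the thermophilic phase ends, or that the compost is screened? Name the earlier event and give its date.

The pile reaches peak temperature: Mar 4, 2006.
The first turning is done: Mar 4, 2006 + 19 days = Mar 23, 2006.
The thermophilic phase ends: Mar 23, 2006 + 9 days = Apr 1, 2006.
The pile is built: Feb 15, 2006.
The compost is screened: Feb 15, 2006 + 80 days = May 6, 2006.
Comparing: the thermophilic phase ends on Apr 1, 2006 vs the compost is screened on May 6, 2006. Earlier: the thermophilic phase ends.

The thermophilic phase ends — Saturday, April 1, 2006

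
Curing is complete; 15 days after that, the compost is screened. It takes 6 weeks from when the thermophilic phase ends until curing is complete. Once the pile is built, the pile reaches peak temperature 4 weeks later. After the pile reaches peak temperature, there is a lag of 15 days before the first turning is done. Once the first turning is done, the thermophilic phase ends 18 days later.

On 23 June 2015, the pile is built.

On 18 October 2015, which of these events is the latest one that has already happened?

The pile is built: Jun 23, 2015.
The pile reaches peak temperature: Jun 23, 2015 + 4 weeks = Jul 21, 2015.
The first turning is done: Jul 21, 2015 + 15 days = Aug 5, 2015.
The thermophilic phase ends: Aug 5, 2015 + 18 days = Aug 23, 2015.
Curing is complete: Aug 23, 2015 + 6 weeks = Oct 4, 2015.
The compost is screened: Oct 4, 2015 + 15 days = Oct 19, 2015.
Oct 18, 2015 falls between when curing is complete (Oct 4, 2015) and when the compost is screened (Oct 19, 2015).

Curing is complete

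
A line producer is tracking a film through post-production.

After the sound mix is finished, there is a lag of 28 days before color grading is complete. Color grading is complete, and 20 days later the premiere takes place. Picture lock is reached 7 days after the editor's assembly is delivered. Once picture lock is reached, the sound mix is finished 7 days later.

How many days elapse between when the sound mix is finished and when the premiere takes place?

Causal path: the sound mix is finished → color grading is complete → the premiere takes place.
Total delay along the path: 28 + 20 = 48 days.

48 days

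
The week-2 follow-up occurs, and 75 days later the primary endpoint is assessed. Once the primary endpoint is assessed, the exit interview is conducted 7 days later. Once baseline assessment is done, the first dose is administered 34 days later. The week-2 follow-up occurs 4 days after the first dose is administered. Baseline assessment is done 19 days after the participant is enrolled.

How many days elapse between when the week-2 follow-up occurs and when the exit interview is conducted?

Causal path: the week-2 follow-up occurs → the primary endpoint is assessed → the exit interview is conducted.
Total delay along the path: 75 + 7 = 82 days.

82 days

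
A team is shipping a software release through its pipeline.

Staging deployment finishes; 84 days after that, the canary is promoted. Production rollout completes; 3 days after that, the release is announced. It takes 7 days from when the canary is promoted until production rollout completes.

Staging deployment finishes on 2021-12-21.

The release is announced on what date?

Staging deployment finishes: Dec 21, 2021.
The canary is promoted: Dec 21, 2021 + 84 days = Mar 15, 2022.
Production rollout completes: Mar 15, 2022 + 7 days = Mar 22, 2022.
The release is announced: Mar 22, 2022 + 3 days = Mar 25, 2022.

2022-03-25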